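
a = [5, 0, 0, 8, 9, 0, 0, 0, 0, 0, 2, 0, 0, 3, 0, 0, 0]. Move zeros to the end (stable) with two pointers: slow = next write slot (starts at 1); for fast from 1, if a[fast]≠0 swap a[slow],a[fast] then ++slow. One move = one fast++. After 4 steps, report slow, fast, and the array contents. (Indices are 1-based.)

slow=1 fast=1: a[fast]=5≠0 swap→a[1]=5, slow++,fast++
slow=2 fast=2: a[fast]=0, fast++
slow=2 fast=3: a[fast]=0, fast++
slow=2 fast=4: a[fast]=8≠0 swap→a[2]=8, slow++,fast++

slow=3, fast=5, a=[5, 8, 0, 0, 9, 0, 0, 0, 0, 0, 2, 0, 0, 3, 0, 0, 0]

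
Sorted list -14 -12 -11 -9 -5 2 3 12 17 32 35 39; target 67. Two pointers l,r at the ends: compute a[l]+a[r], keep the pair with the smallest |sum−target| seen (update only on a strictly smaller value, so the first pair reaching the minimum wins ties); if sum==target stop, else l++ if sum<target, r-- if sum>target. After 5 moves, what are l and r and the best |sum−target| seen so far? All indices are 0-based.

l=0 r=11: -14+39=25 d=42 *, l++
l=1 r=11: -12+39=27 d=40 *, l++
l=2 r=11: -11+39=28 d=39 *, l++
l=3 r=11: -9+39=30 d=37 *, l++
l=4 r=11: -5+39=34 d=33 *, l++

l=5, r=11, best |Δ|=33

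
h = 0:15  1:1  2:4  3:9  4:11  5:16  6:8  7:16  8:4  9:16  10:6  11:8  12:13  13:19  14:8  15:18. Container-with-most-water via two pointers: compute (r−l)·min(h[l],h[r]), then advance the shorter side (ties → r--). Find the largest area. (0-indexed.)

max area = 225

l=0 r=15: min(15,18)*15=225 best=225 *, l++
l=1 r=15: min(1,18)*14=14 best=225, l++
l=2 r=15: min(4,18)*13=52 best=225, l++
l=3 r=15: min(9,18)*12=108 best=225, l++
l=4 r=15: min(11,18)*11=121 best=225, l++
l=5 r=15: min(16,18)*10=160 best=225, l++
l=6 r=15: min(8,18)*9=72 best=225, l++
l=7 r=15: min(16,18)*8=128 best=225, l++
l=8 r=15: min(4,18)*7=28 best=225, l++
l=9 r=15: min(16,18)*6=96 best=225, l++
l=10 r=15: min(6,18)*5=30 best=225, l++
l=11 r=15: min(8,18)*4=32 best=225, l++
l=12 r=15: min(13,18)*3=39 best=225, l++
l=13 r=15: min(19,18)*2=36 best=225, r--
l=13 r=14: min(19,8)*1=8 best=225, r--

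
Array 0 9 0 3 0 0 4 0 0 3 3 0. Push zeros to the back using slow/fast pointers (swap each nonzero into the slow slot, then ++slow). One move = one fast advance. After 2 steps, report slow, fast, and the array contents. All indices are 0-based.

slow=1, fast=2, a=[9, 0, 0, 3, 0, 0, 4, 0, 0, 3, 3, 0]

slow=0 fast=0: a[fast]=0, fast++
slow=0 fast=1: a[fast]=9≠0 swap→a[0]=9, slow++,fast++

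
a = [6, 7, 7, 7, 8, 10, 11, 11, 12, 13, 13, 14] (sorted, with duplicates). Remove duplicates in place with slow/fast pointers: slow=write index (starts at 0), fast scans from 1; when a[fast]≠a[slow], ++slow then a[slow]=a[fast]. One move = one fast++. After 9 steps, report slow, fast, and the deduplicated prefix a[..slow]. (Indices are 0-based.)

slow=6, fast=10, prefix=[6, 7, 8, 10, 11, 12, 13]

(s=0,f=1) a[fast]=7≠a[slow]=6 write a[1]=7 → slow++,fast++
(s=1,f=2) a[fast]=7=a[slow] dup → fast++
(s=1,f=3) a[fast]=7=a[slow] dup → fast++
(s=1,f=4) a[fast]=8≠a[slow]=7 write a[2]=8 → slow++,fast++
(s=2,f=5) a[fast]=10≠a[slow]=8 write a[3]=10 → slow++,fast++
(s=3,f=6) a[fast]=11≠a[slow]=10 write a[4]=11 → slow++,fast++
(s=4,f=7) a[fast]=11=a[slow] dup → fast++
(s=4,f=8) a[fast]=12≠a[slow]=11 write a[5]=12 → slow++,fast++
(s=5,f=9) a[fast]=13≠a[slow]=12 write a[6]=13 → slow++,fast++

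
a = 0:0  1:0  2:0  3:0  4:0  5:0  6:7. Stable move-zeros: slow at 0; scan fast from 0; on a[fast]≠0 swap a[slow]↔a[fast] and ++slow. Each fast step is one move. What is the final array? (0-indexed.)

slow=0 fast=0: a[fast]=0, fast++
slow=0 fast=1: a[fast]=0, fast++
slow=0 fast=2: a[fast]=0, fast++
slow=0 fast=3: a[fast]=0, fast++
slow=0 fast=4: a[fast]=0, fast++
slow=0 fast=5: a[fast]=0, fast++
slow=0 fast=6: a[fast]=7≠0 swap→a[0]=7, slow++,fast++

[7, 0, 0, 0, 0, 0, 0]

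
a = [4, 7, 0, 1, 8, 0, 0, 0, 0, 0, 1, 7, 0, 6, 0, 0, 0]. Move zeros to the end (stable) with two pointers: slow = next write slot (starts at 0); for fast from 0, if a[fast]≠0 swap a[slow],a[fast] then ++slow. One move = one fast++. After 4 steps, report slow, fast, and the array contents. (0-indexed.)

slow=3, fast=4, a=[4, 7, 1, 0, 8, 0, 0, 0, 0, 0, 1, 7, 0, 6, 0, 0, 0]

slow=0 fast=0: a[fast]=4≠0 swap→a[0]=4, slow++,fast++
slow=1 fast=1: a[fast]=7≠0 swap→a[1]=7, slow++,fast++
slow=2 fast=2: a[fast]=0, fast++
slow=2 fast=3: a[fast]=1≠0 swap→a[2]=1, slow++,fast++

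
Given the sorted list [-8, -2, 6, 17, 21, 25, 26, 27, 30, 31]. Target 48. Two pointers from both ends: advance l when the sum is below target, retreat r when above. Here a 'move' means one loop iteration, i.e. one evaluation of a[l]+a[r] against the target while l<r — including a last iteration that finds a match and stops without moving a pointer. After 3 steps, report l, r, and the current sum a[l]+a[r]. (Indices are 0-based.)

l=3, r=9, sum=48

l=0 r=9: -8+31=23 <48, l++
l=1 r=9: -2+31=29 <48, l++
l=2 r=9: 6+31=37 <48, l++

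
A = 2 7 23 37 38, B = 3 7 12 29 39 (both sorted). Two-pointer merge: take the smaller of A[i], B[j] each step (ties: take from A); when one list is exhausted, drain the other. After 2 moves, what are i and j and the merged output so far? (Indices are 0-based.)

i=1, j=1, merged so far=[2, 3]

[i=0,j=0] A[i]=2<=B[j]=3 take 2 → i++
[i=1,j=0] A[i]=7>B[j]=3 take 3 → j++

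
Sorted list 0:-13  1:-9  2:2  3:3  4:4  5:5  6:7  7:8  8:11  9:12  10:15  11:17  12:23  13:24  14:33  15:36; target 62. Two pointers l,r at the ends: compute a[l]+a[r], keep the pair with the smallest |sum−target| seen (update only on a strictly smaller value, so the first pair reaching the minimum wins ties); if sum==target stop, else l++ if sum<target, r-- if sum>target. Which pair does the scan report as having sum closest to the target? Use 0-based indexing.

pair (24, 36) with sum 60 (|Δ|=2)

l=0 r=15: -13+36=23 d=39 *, l++
l=1 r=15: -9+36=27 d=35 *, l++
l=2 r=15: 2+36=38 d=24 *, l++
l=3 r=15: 3+36=39 d=23 *, l++
l=4 r=15: 4+36=40 d=22 *, l++
l=5 r=15: 5+36=41 d=21 *, l++
l=6 r=15: 7+36=43 d=19 *, l++
l=7 r=15: 8+36=44 d=18 *, l++
l=8 r=15: 11+36=47 d=15 *, l++
l=9 r=15: 12+36=48 d=14 *, l++
l=10 r=15: 15+36=51 d=11 *, l++
l=11 r=15: 17+36=53 d=9 *, l++
l=12 r=15: 23+36=59 d=3 *, l++
l=13 r=15: 24+36=60 d=2 *, l++
l=14 r=15: 33+36=69 d=7, r--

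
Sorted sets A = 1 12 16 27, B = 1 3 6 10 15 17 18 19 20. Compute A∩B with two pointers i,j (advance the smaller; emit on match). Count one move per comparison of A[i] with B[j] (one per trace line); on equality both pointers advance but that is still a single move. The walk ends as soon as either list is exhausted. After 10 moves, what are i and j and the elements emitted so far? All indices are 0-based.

[i=0,j=0] 1==1 emit → i++,j++
[i=1,j=1] 12>3 → j++
[i=1,j=2] 12>6 → j++
[i=1,j=3] 12>10 → j++
[i=1,j=4] 12<15 → i++
[i=2,j=4] 16>15 → j++
[i=2,j=5] 16<17 → i++
[i=3,j=5] 27>17 → j++
[i=3,j=6] 27>18 → j++
[i=3,j=7] 27>19 → j++

i=3, j=8, emitted=[1]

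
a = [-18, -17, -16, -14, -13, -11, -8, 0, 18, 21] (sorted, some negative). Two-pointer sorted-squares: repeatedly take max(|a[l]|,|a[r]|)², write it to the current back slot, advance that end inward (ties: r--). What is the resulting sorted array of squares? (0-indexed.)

l=0 r=9: |-18|<=|21| out[9]=441, r--
l=0 r=8: |-18|<=|18| out[8]=324, r--
l=0 r=7: |-18|>|0| out[7]=324, l++
l=1 r=7: |-17|>|0| out[6]=289, l++
l=2 r=7: |-16|>|0| out[5]=256, l++
l=3 r=7: |-14|>|0| out[4]=196, l++
l=4 r=7: |-13|>|0| out[3]=169, l++
l=5 r=7: |-11|>|0| out[2]=121, l++
l=6 r=7: |-8|>|0| out[1]=64, l++
l=7 r=7: |0|<=|0| out[0]=0, r--

[0, 64, 121, 169, 196, 256, 289, 324, 324, 441]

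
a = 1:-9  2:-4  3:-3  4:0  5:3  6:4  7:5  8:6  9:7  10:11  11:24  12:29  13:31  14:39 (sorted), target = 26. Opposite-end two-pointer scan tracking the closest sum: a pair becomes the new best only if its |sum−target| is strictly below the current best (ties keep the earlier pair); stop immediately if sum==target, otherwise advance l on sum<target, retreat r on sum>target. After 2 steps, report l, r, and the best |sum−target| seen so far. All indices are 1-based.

l=2, r=13, best |Δ|=4

l=1 r=14: -9+39=30 d=4 *, r--
l=1 r=13: -9+31=22 d=4, l++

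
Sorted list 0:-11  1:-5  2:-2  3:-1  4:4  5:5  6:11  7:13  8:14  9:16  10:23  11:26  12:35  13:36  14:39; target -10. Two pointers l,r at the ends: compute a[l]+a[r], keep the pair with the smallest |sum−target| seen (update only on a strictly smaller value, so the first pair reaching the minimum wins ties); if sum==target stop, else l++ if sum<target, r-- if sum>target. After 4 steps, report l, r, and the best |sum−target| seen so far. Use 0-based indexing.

l=0, r=10, best |Δ|=25

[0,14] -11+39=28 d=38 * → r--
[0,13] -11+36=25 d=35 * → r--
[0,12] -11+35=24 d=34 * → r--
[0,11] -11+26=15 d=25 * → r--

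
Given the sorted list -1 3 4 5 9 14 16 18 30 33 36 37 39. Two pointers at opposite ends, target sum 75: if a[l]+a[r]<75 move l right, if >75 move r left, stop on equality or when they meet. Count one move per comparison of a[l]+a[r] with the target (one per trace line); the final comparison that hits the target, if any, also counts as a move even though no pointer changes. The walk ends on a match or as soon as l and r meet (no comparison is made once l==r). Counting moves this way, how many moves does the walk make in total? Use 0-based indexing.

[0,12] -1+39=38 <75 → l++
[1,12] 3+39=42 <75 → l++
[2,12] 4+39=43 <75 → l++
[3,12] 5+39=44 <75 → l++
[4,12] 9+39=48 <75 → l++
[5,12] 14+39=53 <75 → l++
[6,12] 16+39=55 <75 → l++
[7,12] 18+39=57 <75 → l++
[8,12] 30+39=69 <75 → l++
[9,12] 33+39=72 <75 → l++
[10,12] 36+39=75 → found

11 moves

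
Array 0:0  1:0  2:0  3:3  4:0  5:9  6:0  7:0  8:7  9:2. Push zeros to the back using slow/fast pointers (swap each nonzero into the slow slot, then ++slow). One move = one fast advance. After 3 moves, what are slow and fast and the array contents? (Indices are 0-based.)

slow=0 fast=0: a[fast]=0, fast++
slow=0 fast=1: a[fast]=0, fast++
slow=0 fast=2: a[fast]=0, fast++

slow=0, fast=3, a=[0, 0, 0, 3, 0, 9, 0, 0, 7, 2]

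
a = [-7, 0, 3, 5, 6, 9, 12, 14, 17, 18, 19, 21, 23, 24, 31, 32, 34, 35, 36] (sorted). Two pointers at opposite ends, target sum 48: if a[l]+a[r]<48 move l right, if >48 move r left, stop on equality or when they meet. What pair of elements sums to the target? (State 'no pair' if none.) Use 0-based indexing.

(12, 36)

[0,18] -7+36=29 <48 → l++
[1,18] 0+36=36 <48 → l++
[2,18] 3+36=39 <48 → l++
[3,18] 5+36=41 <48 → l++
[4,18] 6+36=42 <48 → l++
[5,18] 9+36=45 <48 → l++
[6,18] 12+36=48 → found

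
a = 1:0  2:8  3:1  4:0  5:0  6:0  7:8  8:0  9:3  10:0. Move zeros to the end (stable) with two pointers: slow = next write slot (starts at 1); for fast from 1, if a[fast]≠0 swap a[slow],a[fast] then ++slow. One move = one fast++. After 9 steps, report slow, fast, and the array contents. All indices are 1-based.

(s=1,f=1) a[fast]=0 → fast++
(s=1,f=2) a[fast]=8≠0 swap→a[1]=8 → slow++,fast++
(s=2,f=3) a[fast]=1≠0 swap→a[2]=1 → slow++,fast++
(s=3,f=4) a[fast]=0 → fast++
(s=3,f=5) a[fast]=0 → fast++
(s=3,f=6) a[fast]=0 → fast++
(s=3,f=7) a[fast]=8≠0 swap→a[3]=8 → slow++,fast++
(s=4,f=8) a[fast]=0 → fast++
(s=4,f=9) a[fast]=3≠0 swap→a[4]=3 → slow++,fast++

slow=5, fast=10, a=[8, 1, 8, 3, 0, 0, 0, 0, 0, 0]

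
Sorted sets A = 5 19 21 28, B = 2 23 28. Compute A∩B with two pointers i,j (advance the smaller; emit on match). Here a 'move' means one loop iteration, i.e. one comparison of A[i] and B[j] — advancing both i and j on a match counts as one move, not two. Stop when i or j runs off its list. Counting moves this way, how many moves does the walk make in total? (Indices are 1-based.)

6 moves

i=1 j=1: 5>2, j++
i=1 j=2: 5<23, i++
i=2 j=2: 19<23, i++
i=3 j=2: 21<23, i++
i=4 j=2: 28>23, j++
i=4 j=3: 28==28 emit, i++,j++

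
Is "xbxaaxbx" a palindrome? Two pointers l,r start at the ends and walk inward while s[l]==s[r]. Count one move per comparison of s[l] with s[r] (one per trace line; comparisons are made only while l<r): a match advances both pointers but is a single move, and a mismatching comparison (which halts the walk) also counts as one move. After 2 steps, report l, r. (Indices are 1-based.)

l=3, r=6

l=1 r=8: 'x'=='x', l++,r--
l=2 r=7: 'b'=='b', l++,r--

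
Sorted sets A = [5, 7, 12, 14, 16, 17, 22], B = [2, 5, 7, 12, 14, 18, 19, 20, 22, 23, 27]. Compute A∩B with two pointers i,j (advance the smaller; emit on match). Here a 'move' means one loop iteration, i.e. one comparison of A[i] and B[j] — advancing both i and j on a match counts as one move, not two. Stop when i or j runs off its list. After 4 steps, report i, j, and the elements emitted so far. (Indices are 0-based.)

i=3, j=4, emitted=[5, 7, 12]

[i=0,j=0] 5>2 → j++
[i=0,j=1] 5==5 emit → i++,j++
[i=1,j=2] 7==7 emit → i++,j++
[i=2,j=3] 12==12 emit → i++,j++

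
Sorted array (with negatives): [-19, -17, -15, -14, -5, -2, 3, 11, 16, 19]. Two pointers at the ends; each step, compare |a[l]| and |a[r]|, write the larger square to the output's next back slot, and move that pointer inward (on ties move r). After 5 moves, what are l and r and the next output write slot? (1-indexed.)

l=4, r=8, next write slot=5

l=1 r=10: |-19|<=|19| out[10]=361, r--
l=1 r=9: |-19|>|16| out[9]=361, l++
l=2 r=9: |-17|>|16| out[8]=289, l++
l=3 r=9: |-15|<=|16| out[7]=256, r--
l=3 r=8: |-15|>|11| out[6]=225, l++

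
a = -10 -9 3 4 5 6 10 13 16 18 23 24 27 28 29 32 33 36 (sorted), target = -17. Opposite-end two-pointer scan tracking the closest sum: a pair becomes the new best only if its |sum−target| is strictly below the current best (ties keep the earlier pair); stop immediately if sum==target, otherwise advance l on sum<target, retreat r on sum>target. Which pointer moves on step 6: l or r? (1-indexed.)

r

l=1 r=18: -10+36=26 d=43 *, r--
l=1 r=17: -10+33=23 d=40 *, r--
l=1 r=16: -10+32=22 d=39 *, r--
l=1 r=15: -10+29=19 d=36 *, r--
l=1 r=14: -10+28=18 d=35 *, r--
l=1 r=13: -10+27=17 d=34 *, r--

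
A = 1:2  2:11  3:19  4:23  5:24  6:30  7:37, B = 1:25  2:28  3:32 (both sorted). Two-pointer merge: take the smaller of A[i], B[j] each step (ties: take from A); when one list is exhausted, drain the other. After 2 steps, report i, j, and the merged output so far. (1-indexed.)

i=1 j=1: A[i]=2<=B[j]=25 take 2, i++
i=2 j=1: A[i]=11<=B[j]=25 take 11, i++

i=3, j=1, merged so far=[2, 11]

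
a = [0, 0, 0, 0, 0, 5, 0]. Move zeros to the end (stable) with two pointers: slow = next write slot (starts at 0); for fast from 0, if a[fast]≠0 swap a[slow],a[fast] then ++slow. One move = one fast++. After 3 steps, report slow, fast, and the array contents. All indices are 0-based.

(s=0,f=0) a[fast]=0 → fast++
(s=0,f=1) a[fast]=0 → fast++
(s=0,f=2) a[fast]=0 → fast++

slow=0, fast=3, a=[0, 0, 0, 0, 0, 5, 0]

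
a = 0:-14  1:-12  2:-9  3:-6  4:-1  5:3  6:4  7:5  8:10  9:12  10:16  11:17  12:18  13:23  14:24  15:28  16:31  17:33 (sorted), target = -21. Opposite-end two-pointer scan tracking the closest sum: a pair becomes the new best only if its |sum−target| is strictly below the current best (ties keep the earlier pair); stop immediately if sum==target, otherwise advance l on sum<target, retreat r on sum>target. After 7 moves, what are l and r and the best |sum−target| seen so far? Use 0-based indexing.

l=0, r=10, best |Δ|=24

[0,17] -14+33=19 d=40 * → r--
[0,16] -14+31=17 d=38 * → r--
[0,15] -14+28=14 d=35 * → r--
[0,14] -14+24=10 d=31 * → r--
[0,13] -14+23=9 d=30 * → r--
[0,12] -14+18=4 d=25 * → r--
[0,11] -14+17=3 d=24 * → r--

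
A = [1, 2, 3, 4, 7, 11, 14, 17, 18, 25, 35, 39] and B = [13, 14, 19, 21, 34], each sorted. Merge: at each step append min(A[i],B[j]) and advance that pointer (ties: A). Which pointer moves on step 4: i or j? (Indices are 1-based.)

i=1 j=1: A[i]=1<=B[j]=13 take 1, i++
i=2 j=1: A[i]=2<=B[j]=13 take 2, i++
i=3 j=1: A[i]=3<=B[j]=13 take 3, i++
i=4 j=1: A[i]=4<=B[j]=13 take 4, i++

i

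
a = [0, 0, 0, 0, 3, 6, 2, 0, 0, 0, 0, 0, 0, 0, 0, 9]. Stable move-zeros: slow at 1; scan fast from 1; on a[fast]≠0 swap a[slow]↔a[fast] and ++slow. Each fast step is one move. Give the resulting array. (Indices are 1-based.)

(s=1,f=1) a[fast]=0 → fast++
(s=1,f=2) a[fast]=0 → fast++
(s=1,f=3) a[fast]=0 → fast++
(s=1,f=4) a[fast]=0 → fast++
(s=1,f=5) a[fast]=3≠0 swap→a[1]=3 → slow++,fast++
(s=2,f=6) a[fast]=6≠0 swap→a[2]=6 → slow++,fast++
(s=3,f=7) a[fast]=2≠0 swap→a[3]=2 → slow++,fast++
(s=4,f=8) a[fast]=0 → fast++
(s=4,f=9) a[fast]=0 → fast++
(s=4,f=10) a[fast]=0 → fast++
(s=4,f=11) a[fast]=0 → fast++
(s=4,f=12) a[fast]=0 → fast++
(s=4,f=13) a[fast]=0 → fast++
(s=4,f=14) a[fast]=0 → fast++
(s=4,f=15) a[fast]=0 → fast++
(s=4,f=16) a[fast]=9≠0 swap→a[4]=9 → slow++,fast++

[3, 6, 2, 9, 0, 0, 0, 0, 0, 0, 0, 0, 0, 0, 0, 0]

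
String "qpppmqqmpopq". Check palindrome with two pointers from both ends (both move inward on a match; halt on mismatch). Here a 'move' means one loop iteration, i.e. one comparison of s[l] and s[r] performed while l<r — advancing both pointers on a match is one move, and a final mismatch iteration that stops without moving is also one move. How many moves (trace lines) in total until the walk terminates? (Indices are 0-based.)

3 moves

[0,11] 'q'=='q' → l++,r--
[1,10] 'p'=='p' → l++,r--
[2,9] 'p'!='o' → stop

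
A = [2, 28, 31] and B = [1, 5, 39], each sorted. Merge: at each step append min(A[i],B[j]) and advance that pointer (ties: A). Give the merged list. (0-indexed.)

i=0 j=0: A[i]=2>B[j]=1 take 1, j++
i=0 j=1: A[i]=2<=B[j]=5 take 2, i++
i=1 j=1: A[i]=28>B[j]=5 take 5, j++
i=1 j=2: A[i]=28<=B[j]=39 take 28, i++
i=2 j=2: A[i]=31<=B[j]=39 take 31, i++
i=3 j=2: A done, take B[j]=39, j++

[1, 2, 5, 28, 31, 39]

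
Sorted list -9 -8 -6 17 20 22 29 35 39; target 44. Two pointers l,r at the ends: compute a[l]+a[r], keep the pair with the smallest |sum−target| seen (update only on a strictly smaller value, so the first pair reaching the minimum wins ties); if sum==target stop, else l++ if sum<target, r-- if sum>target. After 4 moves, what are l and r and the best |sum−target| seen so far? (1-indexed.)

l=1 r=9: -9+39=30 d=14 *, l++
l=2 r=9: -8+39=31 d=13 *, l++
l=3 r=9: -6+39=33 d=11 *, l++
l=4 r=9: 17+39=56 d=12, r--

l=4, r=8, best |Δ|=11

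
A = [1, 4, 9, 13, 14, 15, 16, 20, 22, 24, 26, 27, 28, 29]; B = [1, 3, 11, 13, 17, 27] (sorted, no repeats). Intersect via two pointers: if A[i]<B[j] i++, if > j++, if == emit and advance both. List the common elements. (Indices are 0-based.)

intersection = [1, 13, 27]

[i=0,j=0] 1==1 emit → i++,j++
[i=1,j=1] 4>3 → j++
[i=1,j=2] 4<11 → i++
[i=2,j=2] 9<11 → i++
[i=3,j=2] 13>11 → j++
[i=3,j=3] 13==13 emit → i++,j++
[i=4,j=4] 14<17 → i++
[i=5,j=4] 15<17 → i++
[i=6,j=4] 16<17 → i++
[i=7,j=4] 20>17 → j++
[i=7,j=5] 20<27 → i++
[i=8,j=5] 22<27 → i++
[i=9,j=5] 24<27 → i++
[i=10,j=5] 26<27 → i++
[i=11,j=5] 27==27 emit → i++,j++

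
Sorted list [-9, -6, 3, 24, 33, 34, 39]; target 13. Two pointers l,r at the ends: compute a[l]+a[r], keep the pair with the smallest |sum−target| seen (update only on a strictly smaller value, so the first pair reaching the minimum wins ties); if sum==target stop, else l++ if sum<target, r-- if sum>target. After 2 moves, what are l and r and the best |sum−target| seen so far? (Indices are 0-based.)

l=0, r=4, best |Δ|=12

l=0 r=6: -9+39=30 d=17 *, r--
l=0 r=5: -9+34=25 d=12 *, r--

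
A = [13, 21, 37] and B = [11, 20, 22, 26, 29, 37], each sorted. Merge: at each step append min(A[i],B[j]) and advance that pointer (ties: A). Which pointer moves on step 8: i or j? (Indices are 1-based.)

i

[i=1,j=1] A[i]=13>B[j]=11 take 11 → j++
[i=1,j=2] A[i]=13<=B[j]=20 take 13 → i++
[i=2,j=2] A[i]=21>B[j]=20 take 20 → j++
[i=2,j=3] A[i]=21<=B[j]=22 take 21 → i++
[i=3,j=3] A[i]=37>B[j]=22 take 22 → j++
[i=3,j=4] A[i]=37>B[j]=26 take 26 → j++
[i=3,j=5] A[i]=37>B[j]=29 take 29 → j++
[i=3,j=6] A[i]=37<=B[j]=37 take 37 → i++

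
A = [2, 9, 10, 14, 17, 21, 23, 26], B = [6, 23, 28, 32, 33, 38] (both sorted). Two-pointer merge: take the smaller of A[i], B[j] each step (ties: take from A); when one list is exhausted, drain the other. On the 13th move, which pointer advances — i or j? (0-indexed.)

j

i=0 j=0: A[i]=2<=B[j]=6 take 2, i++
i=1 j=0: A[i]=9>B[j]=6 take 6, j++
i=1 j=1: A[i]=9<=B[j]=23 take 9, i++
i=2 j=1: A[i]=10<=B[j]=23 take 10, i++
i=3 j=1: A[i]=14<=B[j]=23 take 14, i++
i=4 j=1: A[i]=17<=B[j]=23 take 17, i++
i=5 j=1: A[i]=21<=B[j]=23 take 21, i++
i=6 j=1: A[i]=23<=B[j]=23 take 23, i++
i=7 j=1: A[i]=26>B[j]=23 take 23, j++
i=7 j=2: A[i]=26<=B[j]=28 take 26, i++
i=8 j=2: A done, take B[j]=28, j++
i=8 j=3: A done, take B[j]=32, j++
i=8 j=4: A done, take B[j]=33, j++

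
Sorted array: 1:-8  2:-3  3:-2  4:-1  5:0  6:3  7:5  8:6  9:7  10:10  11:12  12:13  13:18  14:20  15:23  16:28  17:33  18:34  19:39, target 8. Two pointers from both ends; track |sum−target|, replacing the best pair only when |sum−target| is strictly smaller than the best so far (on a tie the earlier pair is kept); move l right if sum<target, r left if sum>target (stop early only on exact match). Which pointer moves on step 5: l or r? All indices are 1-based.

[1,19] -8+39=31 d=23 * → r--
[1,18] -8+34=26 d=18 * → r--
[1,17] -8+33=25 d=17 * → r--
[1,16] -8+28=20 d=12 * → r--
[1,15] -8+23=15 d=7 * → r--

r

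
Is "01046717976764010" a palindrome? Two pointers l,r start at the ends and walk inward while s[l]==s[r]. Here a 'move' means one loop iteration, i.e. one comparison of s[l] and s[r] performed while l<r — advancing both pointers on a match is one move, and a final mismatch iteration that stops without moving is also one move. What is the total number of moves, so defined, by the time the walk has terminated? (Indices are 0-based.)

l=0 r=16: '0'=='0', l++,r--
l=1 r=15: '1'=='1', l++,r--
l=2 r=14: '0'=='0', l++,r--
l=3 r=13: '4'=='4', l++,r--
l=4 r=12: '6'=='6', l++,r--
l=5 r=11: '7'=='7', l++,r--
l=6 r=10: '1'!='6', stop

7 moves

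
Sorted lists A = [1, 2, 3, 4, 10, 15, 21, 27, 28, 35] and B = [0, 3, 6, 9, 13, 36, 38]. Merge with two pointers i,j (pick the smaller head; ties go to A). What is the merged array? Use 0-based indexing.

i=0 j=0: A[i]=1>B[j]=0 take 0, j++
i=0 j=1: A[i]=1<=B[j]=3 take 1, i++
i=1 j=1: A[i]=2<=B[j]=3 take 2, i++
i=2 j=1: A[i]=3<=B[j]=3 take 3, i++
i=3 j=1: A[i]=4>B[j]=3 take 3, j++
i=3 j=2: A[i]=4<=B[j]=6 take 4, i++
i=4 j=2: A[i]=10>B[j]=6 take 6, j++
i=4 j=3: A[i]=10>B[j]=9 take 9, j++
i=4 j=4: A[i]=10<=B[j]=13 take 10, i++
i=5 j=4: A[i]=15>B[j]=13 take 13, j++
i=5 j=5: A[i]=15<=B[j]=36 take 15, i++
i=6 j=5: A[i]=21<=B[j]=36 take 21, i++
i=7 j=5: A[i]=27<=B[j]=36 take 27, i++
i=8 j=5: A[i]=28<=B[j]=36 take 28, i++
i=9 j=5: A[i]=35<=B[j]=36 take 35, i++
i=10 j=5: A done, take B[j]=36, j++
i=10 j=6: A done, take B[j]=38, j++

[0, 1, 2, 3, 3, 4, 6, 9, 10, 13, 15, 21, 27, 28, 35, 36, 38]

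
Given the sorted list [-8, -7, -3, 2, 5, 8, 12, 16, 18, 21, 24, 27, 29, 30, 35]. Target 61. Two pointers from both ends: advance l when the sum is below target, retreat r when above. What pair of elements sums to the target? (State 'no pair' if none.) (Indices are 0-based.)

no pair

l=0 r=14: -8+35=27 <61, l++
l=1 r=14: -7+35=28 <61, l++
l=2 r=14: -3+35=32 <61, l++
l=3 r=14: 2+35=37 <61, l++
l=4 r=14: 5+35=40 <61, l++
l=5 r=14: 8+35=43 <61, l++
l=6 r=14: 12+35=47 <61, l++
l=7 r=14: 16+35=51 <61, l++
l=8 r=14: 18+35=53 <61, l++
l=9 r=14: 21+35=56 <61, l++
l=10 r=14: 24+35=59 <61, l++
l=11 r=14: 27+35=62 >61, r--
l=11 r=13: 27+30=57 <61, l++
l=12 r=13: 29+30=59 <61, l++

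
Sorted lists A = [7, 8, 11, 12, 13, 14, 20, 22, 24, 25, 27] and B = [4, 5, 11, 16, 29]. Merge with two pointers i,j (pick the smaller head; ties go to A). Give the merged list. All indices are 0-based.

[4, 5, 7, 8, 11, 11, 12, 13, 14, 16, 20, 22, 24, 25, 27, 29]

i=0 j=0: A[i]=7>B[j]=4 take 4, j++
i=0 j=1: A[i]=7>B[j]=5 take 5, j++
i=0 j=2: A[i]=7<=B[j]=11 take 7, i++
i=1 j=2: A[i]=8<=B[j]=11 take 8, i++
i=2 j=2: A[i]=11<=B[j]=11 take 11, i++
i=3 j=2: A[i]=12>B[j]=11 take 11, j++
i=3 j=3: A[i]=12<=B[j]=16 take 12, i++
i=4 j=3: A[i]=13<=B[j]=16 take 13, i++
i=5 j=3: A[i]=14<=B[j]=16 take 14, i++
i=6 j=3: A[i]=20>B[j]=16 take 16, j++
i=6 j=4: A[i]=20<=B[j]=29 take 20, i++
i=7 j=4: A[i]=22<=B[j]=29 take 22, i++
i=8 j=4: A[i]=24<=B[j]=29 take 24, i++
i=9 j=4: A[i]=25<=B[j]=29 take 25, i++
i=10 j=4: A[i]=27<=B[j]=29 take 27, i++
i=11 j=4: A done, take B[j]=29, j++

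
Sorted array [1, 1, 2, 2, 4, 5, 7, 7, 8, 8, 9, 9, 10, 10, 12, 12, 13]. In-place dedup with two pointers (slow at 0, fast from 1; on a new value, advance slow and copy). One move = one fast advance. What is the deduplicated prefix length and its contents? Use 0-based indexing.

length 10; prefix = [1, 2, 4, 5, 7, 8, 9, 10, 12, 13]

slow=0 fast=1: a[fast]=1=a[slow] dup, fast++
slow=0 fast=2: a[fast]=2≠a[slow]=1 write a[1]=2, slow++,fast++
slow=1 fast=3: a[fast]=2=a[slow] dup, fast++
slow=1 fast=4: a[fast]=4≠a[slow]=2 write a[2]=4, slow++,fast++
slow=2 fast=5: a[fast]=5≠a[slow]=4 write a[3]=5, slow++,fast++
slow=3 fast=6: a[fast]=7≠a[slow]=5 write a[4]=7, slow++,fast++
slow=4 fast=7: a[fast]=7=a[slow] dup, fast++
slow=4 fast=8: a[fast]=8≠a[slow]=7 write a[5]=8, slow++,fast++
slow=5 fast=9: a[fast]=8=a[slow] dup, fast++
slow=5 fast=10: a[fast]=9≠a[slow]=8 write a[6]=9, slow++,fast++
slow=6 fast=11: a[fast]=9=a[slow] dup, fast++
slow=6 fast=12: a[fast]=10≠a[slow]=9 write a[7]=10, slow++,fast++
slow=7 fast=13: a[fast]=10=a[slow] dup, fast++
slow=7 fast=14: a[fast]=12≠a[slow]=10 write a[8]=12, slow++,fast++
slow=8 fast=15: a[fast]=12=a[slow] dup, fast++
slow=8 fast=16: a[fast]=13≠a[slow]=12 write a[9]=13, slow++,fast++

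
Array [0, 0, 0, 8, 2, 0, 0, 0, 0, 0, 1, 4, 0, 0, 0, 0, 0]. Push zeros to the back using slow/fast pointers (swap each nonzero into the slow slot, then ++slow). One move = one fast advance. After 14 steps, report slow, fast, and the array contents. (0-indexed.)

slow=0 fast=0: a[fast]=0, fast++
slow=0 fast=1: a[fast]=0, fast++
slow=0 fast=2: a[fast]=0, fast++
slow=0 fast=3: a[fast]=8≠0 swap→a[0]=8, slow++,fast++
slow=1 fast=4: a[fast]=2≠0 swap→a[1]=2, slow++,fast++
slow=2 fast=5: a[fast]=0, fast++
slow=2 fast=6: a[fast]=0, fast++
slow=2 fast=7: a[fast]=0, fast++
slow=2 fast=8: a[fast]=0, fast++
slow=2 fast=9: a[fast]=0, fast++
slow=2 fast=10: a[fast]=1≠0 swap→a[2]=1, slow++,fast++
slow=3 fast=11: a[fast]=4≠0 swap→a[3]=4, slow++,fast++
slow=4 fast=12: a[fast]=0, fast++
slow=4 fast=13: a[fast]=0, fast++

slow=4, fast=14, a=[8, 2, 1, 4, 0, 0, 0, 0, 0, 0, 0, 0, 0, 0, 0, 0, 0]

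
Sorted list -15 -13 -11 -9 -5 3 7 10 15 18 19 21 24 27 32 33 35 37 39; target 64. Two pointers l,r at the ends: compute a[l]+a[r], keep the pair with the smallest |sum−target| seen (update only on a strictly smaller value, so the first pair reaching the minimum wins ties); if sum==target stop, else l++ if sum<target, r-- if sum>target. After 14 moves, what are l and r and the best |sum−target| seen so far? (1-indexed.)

[1,19] -15+39=24 d=40 * → l++
[2,19] -13+39=26 d=38 * → l++
[3,19] -11+39=28 d=36 * → l++
[4,19] -9+39=30 d=34 * → l++
[5,19] -5+39=34 d=30 * → l++
[6,19] 3+39=42 d=22 * → l++
[7,19] 7+39=46 d=18 * → l++
[8,19] 10+39=49 d=15 * → l++
[9,19] 15+39=54 d=10 * → l++
[10,19] 18+39=57 d=7 * → l++
[11,19] 19+39=58 d=6 * → l++
[12,19] 21+39=60 d=4 * → l++
[13,19] 24+39=63 d=1 * → l++
[14,19] 27+39=66 d=2 → r--

l=14, r=18, best |Δ|=1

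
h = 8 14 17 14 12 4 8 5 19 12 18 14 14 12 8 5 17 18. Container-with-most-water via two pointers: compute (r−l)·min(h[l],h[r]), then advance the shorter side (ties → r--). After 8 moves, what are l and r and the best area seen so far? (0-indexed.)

[0,17] min(8,18)*17=136 best=136 * → l++
[1,17] min(14,18)*16=224 best=224 * → l++
[2,17] min(17,18)*15=255 best=255 * → l++
[3,17] min(14,18)*14=196 best=255 → l++
[4,17] min(12,18)*13=156 best=255 → l++
[5,17] min(4,18)*12=48 best=255 → l++
[6,17] min(8,18)*11=88 best=255 → l++
[7,17] min(5,18)*10=50 best=255 → l++

l=8, r=17, best area=255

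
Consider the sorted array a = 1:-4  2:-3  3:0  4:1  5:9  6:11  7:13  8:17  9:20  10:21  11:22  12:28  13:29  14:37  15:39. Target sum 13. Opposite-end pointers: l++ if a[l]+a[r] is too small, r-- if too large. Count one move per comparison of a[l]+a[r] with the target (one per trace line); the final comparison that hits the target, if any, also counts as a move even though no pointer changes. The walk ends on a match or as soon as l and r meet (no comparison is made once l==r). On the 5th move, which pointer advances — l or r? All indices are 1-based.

r

l=1 r=15: -4+39=35 >13, r--
l=1 r=14: -4+37=33 >13, r--
l=1 r=13: -4+29=25 >13, r--
l=1 r=12: -4+28=24 >13, r--
l=1 r=11: -4+22=18 >13, r--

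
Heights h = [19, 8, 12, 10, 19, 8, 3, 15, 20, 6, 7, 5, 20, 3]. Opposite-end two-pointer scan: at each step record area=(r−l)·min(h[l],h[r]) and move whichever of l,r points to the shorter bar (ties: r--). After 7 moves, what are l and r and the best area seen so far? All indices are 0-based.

l=6, r=12, best area=228

[0,13] min(19,3)*13=39 best=39 * → r--
[0,12] min(19,20)*12=228 best=228 * → l++
[1,12] min(8,20)*11=88 best=228 → l++
[2,12] min(12,20)*10=120 best=228 → l++
[3,12] min(10,20)*9=90 best=228 → l++
[4,12] min(19,20)*8=152 best=228 → l++
[5,12] min(8,20)*7=56 best=228 → l++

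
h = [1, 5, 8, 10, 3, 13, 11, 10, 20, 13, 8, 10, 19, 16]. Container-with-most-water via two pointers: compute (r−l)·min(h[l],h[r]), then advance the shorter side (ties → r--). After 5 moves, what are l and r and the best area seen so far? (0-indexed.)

l=5, r=13, best area=100

[0,13] min(1,16)*13=13 best=13 * → l++
[1,13] min(5,16)*12=60 best=60 * → l++
[2,13] min(8,16)*11=88 best=88 * → l++
[3,13] min(10,16)*10=100 best=100 * → l++
[4,13] min(3,16)*9=27 best=100 → l++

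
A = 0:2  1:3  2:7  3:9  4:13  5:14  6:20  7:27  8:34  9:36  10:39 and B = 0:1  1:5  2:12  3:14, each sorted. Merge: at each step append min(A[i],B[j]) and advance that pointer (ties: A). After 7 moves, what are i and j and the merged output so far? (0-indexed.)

i=0 j=0: A[i]=2>B[j]=1 take 1, j++
i=0 j=1: A[i]=2<=B[j]=5 take 2, i++
i=1 j=1: A[i]=3<=B[j]=5 take 3, i++
i=2 j=1: A[i]=7>B[j]=5 take 5, j++
i=2 j=2: A[i]=7<=B[j]=12 take 7, i++
i=3 j=2: A[i]=9<=B[j]=12 take 9, i++
i=4 j=2: A[i]=13>B[j]=12 take 12, j++

i=4, j=3, merged so far=[1, 2, 3, 5, 7, 9, 12]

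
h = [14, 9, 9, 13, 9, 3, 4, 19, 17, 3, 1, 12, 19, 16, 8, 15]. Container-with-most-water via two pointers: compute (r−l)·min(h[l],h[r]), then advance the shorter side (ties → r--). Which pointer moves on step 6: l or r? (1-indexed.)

l

l=1 r=16: min(14,15)*15=210 best=210 *, l++
l=2 r=16: min(9,15)*14=126 best=210, l++
l=3 r=16: min(9,15)*13=117 best=210, l++
l=4 r=16: min(13,15)*12=156 best=210, l++
l=5 r=16: min(9,15)*11=99 best=210, l++
l=6 r=16: min(3,15)*10=30 best=210, l++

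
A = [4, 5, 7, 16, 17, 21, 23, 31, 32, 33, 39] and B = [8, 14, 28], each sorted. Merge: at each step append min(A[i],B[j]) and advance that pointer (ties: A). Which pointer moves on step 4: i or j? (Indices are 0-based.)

i=0 j=0: A[i]=4<=B[j]=8 take 4, i++
i=1 j=0: A[i]=5<=B[j]=8 take 5, i++
i=2 j=0: A[i]=7<=B[j]=8 take 7, i++
i=3 j=0: A[i]=16>B[j]=8 take 8, j++

j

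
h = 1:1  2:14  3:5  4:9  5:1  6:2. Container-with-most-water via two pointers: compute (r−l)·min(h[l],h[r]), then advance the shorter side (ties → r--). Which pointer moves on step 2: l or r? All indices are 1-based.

r

[1,6] min(1,2)*5=5 best=5 * → l++
[2,6] min(14,2)*4=8 best=8 * → r--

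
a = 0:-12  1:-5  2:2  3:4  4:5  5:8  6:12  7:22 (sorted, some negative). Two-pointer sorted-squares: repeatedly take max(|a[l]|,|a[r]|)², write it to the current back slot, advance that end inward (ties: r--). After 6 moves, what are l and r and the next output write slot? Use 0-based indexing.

l=0 r=7: |-12|<=|22| out[7]=484, r--
l=0 r=6: |-12|<=|12| out[6]=144, r--
l=0 r=5: |-12|>|8| out[5]=144, l++
l=1 r=5: |-5|<=|8| out[4]=64, r--
l=1 r=4: |-5|<=|5| out[3]=25, r--
l=1 r=3: |-5|>|4| out[2]=25, l++

l=2, r=3, next write slot=1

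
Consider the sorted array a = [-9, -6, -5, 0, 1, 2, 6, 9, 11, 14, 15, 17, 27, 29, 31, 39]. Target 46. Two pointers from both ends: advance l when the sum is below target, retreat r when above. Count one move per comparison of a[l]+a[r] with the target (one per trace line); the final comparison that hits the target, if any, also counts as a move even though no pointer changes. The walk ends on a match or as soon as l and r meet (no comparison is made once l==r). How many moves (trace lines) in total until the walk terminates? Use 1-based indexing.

[1,16] -9+39=30 <46 → l++
[2,16] -6+39=33 <46 → l++
[3,16] -5+39=34 <46 → l++
[4,16] 0+39=39 <46 → l++
[5,16] 1+39=40 <46 → l++
[6,16] 2+39=41 <46 → l++
[7,16] 6+39=45 <46 → l++
[8,16] 9+39=48 >46 → r--
[8,15] 9+31=40 <46 → l++
[9,15] 11+31=42 <46 → l++
[10,15] 14+31=45 <46 → l++
[11,15] 15+31=46 → found

12 moves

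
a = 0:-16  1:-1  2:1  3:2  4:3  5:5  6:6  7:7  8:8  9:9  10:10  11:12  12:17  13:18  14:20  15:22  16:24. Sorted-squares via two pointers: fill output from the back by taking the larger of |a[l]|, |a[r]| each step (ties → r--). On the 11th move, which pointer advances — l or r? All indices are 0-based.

[0,16] |-16|<=|24| out[16]=576 → r--
[0,15] |-16|<=|22| out[15]=484 → r--
[0,14] |-16|<=|20| out[14]=400 → r--
[0,13] |-16|<=|18| out[13]=324 → r--
[0,12] |-16|<=|17| out[12]=289 → r--
[0,11] |-16|>|12| out[11]=256 → l++
[1,11] |-1|<=|12| out[10]=144 → r--
[1,10] |-1|<=|10| out[9]=100 → r--
[1,9] |-1|<=|9| out[8]=81 → r--
[1,8] |-1|<=|8| out[7]=64 → r--
[1,7] |-1|<=|7| out[6]=49 → r--

r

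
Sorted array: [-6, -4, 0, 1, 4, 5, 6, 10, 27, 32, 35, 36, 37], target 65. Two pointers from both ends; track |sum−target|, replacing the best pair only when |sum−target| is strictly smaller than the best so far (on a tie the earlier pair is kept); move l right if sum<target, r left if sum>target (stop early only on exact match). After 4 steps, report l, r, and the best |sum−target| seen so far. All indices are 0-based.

l=4, r=12, best |Δ|=27

l=0 r=12: -6+37=31 d=34 *, l++
l=1 r=12: -4+37=33 d=32 *, l++
l=2 r=12: 0+37=37 d=28 *, l++
l=3 r=12: 1+37=38 d=27 *, l++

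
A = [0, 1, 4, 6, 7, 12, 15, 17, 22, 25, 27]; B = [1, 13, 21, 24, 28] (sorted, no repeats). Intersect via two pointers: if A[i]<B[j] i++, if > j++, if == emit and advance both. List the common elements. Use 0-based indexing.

intersection = [1]

i=0 j=0: 0<1, i++
i=1 j=0: 1==1 emit, i++,j++
i=2 j=1: 4<13, i++
i=3 j=1: 6<13, i++
i=4 j=1: 7<13, i++
i=5 j=1: 12<13, i++
i=6 j=1: 15>13, j++
i=6 j=2: 15<21, i++
i=7 j=2: 17<21, i++
i=8 j=2: 22>21, j++
i=8 j=3: 22<24, i++
i=9 j=3: 25>24, j++
i=9 j=4: 25<28, i++
i=10 j=4: 27<28, i++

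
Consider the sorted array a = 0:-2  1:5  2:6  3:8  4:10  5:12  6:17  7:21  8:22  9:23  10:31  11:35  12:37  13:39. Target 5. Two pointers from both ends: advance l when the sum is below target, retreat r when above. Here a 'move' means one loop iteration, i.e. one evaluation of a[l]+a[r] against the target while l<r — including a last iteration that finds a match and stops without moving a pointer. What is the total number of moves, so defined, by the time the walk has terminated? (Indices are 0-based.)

l=0 r=13: -2+39=37 >5, r--
l=0 r=12: -2+37=35 >5, r--
l=0 r=11: -2+35=33 >5, r--
l=0 r=10: -2+31=29 >5, r--
l=0 r=9: -2+23=21 >5, r--
l=0 r=8: -2+22=20 >5, r--
l=0 r=7: -2+21=19 >5, r--
l=0 r=6: -2+17=15 >5, r--
l=0 r=5: -2+12=10 >5, r--
l=0 r=4: -2+10=8 >5, r--
l=0 r=3: -2+8=6 >5, r--
l=0 r=2: -2+6=4 <5, l++
l=1 r=2: 5+6=11 >5, r--

13 moves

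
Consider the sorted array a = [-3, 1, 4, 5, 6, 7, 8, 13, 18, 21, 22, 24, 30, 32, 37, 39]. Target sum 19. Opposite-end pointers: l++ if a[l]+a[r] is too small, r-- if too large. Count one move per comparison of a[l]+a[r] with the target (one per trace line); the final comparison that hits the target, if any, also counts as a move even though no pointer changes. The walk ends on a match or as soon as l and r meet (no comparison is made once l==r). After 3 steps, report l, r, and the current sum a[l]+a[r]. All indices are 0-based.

l=0 r=15: -3+39=36 >19, r--
l=0 r=14: -3+37=34 >19, r--
l=0 r=13: -3+32=29 >19, r--

l=0, r=12, sum=27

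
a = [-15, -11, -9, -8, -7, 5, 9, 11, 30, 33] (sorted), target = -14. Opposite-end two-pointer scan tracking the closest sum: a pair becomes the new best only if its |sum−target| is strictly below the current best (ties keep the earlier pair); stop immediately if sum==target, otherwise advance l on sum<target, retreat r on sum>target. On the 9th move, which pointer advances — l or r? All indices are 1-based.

l

[1,10] -15+33=18 d=32 * → r--
[1,9] -15+30=15 d=29 * → r--
[1,8] -15+11=-4 d=10 * → r--
[1,7] -15+9=-6 d=8 * → r--
[1,6] -15+5=-10 d=4 * → r--
[1,5] -15+-7=-22 d=8 → l++
[2,5] -11+-7=-18 d=4 → l++
[3,5] -9+-7=-16 d=2 * → l++
[4,5] -8+-7=-15 d=1 * → l++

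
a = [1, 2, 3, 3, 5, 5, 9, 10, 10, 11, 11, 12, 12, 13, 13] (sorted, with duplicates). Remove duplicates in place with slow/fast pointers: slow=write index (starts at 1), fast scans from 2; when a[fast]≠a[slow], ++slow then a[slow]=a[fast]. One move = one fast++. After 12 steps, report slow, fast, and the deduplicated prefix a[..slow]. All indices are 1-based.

slow=8, fast=14, prefix=[1, 2, 3, 5, 9, 10, 11, 12]

(s=1,f=2) a[fast]=2≠a[slow]=1 write a[2]=2 → slow++,fast++
(s=2,f=3) a[fast]=3≠a[slow]=2 write a[3]=3 → slow++,fast++
(s=3,f=4) a[fast]=3=a[slow] dup → fast++
(s=3,f=5) a[fast]=5≠a[slow]=3 write a[4]=5 → slow++,fast++
(s=4,f=6) a[fast]=5=a[slow] dup → fast++
(s=4,f=7) a[fast]=9≠a[slow]=5 write a[5]=9 → slow++,fast++
(s=5,f=8) a[fast]=10≠a[slow]=9 write a[6]=10 → slow++,fast++
(s=6,f=9) a[fast]=10=a[slow] dup → fast++
(s=6,f=10) a[fast]=11≠a[slow]=10 write a[7]=11 → slow++,fast++
(s=7,f=11) a[fast]=11=a[slow] dup → fast++
(s=7,f=12) a[fast]=12≠a[slow]=11 write a[8]=12 → slow++,fast++
(s=8,f=13) a[fast]=12=a[slow] dup → fast++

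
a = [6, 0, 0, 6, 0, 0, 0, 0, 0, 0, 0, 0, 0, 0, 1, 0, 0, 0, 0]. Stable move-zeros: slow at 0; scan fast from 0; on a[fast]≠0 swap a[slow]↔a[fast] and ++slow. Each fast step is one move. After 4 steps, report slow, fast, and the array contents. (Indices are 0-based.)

slow=2, fast=4, a=[6, 6, 0, 0, 0, 0, 0, 0, 0, 0, 0, 0, 0, 0, 1, 0, 0, 0, 0]

slow=0 fast=0: a[fast]=6≠0 swap→a[0]=6, slow++,fast++
slow=1 fast=1: a[fast]=0, fast++
slow=1 fast=2: a[fast]=0, fast++
slow=1 fast=3: a[fast]=6≠0 swap→a[1]=6, slow++,fast++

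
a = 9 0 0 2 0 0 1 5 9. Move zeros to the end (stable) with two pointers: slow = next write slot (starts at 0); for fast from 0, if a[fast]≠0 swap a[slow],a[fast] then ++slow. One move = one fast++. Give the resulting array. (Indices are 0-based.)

[9, 2, 1, 5, 9, 0, 0, 0, 0]

(s=0,f=0) a[fast]=9≠0 swap→a[0]=9 → slow++,fast++
(s=1,f=1) a[fast]=0 → fast++
(s=1,f=2) a[fast]=0 → fast++
(s=1,f=3) a[fast]=2≠0 swap→a[1]=2 → slow++,fast++
(s=2,f=4) a[fast]=0 → fast++
(s=2,f=5) a[fast]=0 → fast++
(s=2,f=6) a[fast]=1≠0 swap→a[2]=1 → slow++,fast++
(s=3,f=7) a[fast]=5≠0 swap→a[3]=5 → slow++,fast++
(s=4,f=8) a[fast]=9≠0 swap→a[4]=9 → slow++,fast++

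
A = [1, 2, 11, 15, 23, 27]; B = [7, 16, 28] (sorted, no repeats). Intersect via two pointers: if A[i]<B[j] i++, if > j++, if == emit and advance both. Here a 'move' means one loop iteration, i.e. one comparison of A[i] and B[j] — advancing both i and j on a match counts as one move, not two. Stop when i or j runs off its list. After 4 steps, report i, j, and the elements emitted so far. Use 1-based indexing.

i=4, j=2, emitted=[]

[i=1,j=1] 1<7 → i++
[i=2,j=1] 2<7 → i++
[i=3,j=1] 11>7 → j++
[i=3,j=2] 11<16 → i++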